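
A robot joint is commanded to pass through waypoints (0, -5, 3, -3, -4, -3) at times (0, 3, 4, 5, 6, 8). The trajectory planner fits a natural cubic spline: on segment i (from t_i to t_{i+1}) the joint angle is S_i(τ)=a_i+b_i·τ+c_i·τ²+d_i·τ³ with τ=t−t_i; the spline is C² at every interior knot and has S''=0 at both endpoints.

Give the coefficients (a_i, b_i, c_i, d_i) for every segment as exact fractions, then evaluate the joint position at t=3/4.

Δ: Δ0=-5/3, Δ1=8, Δ2=-6, Δ3=-1, Δ4=1/2
row 1: diag=8, rhs=58; c'=1/8, d'=29/4
row 2: denom=4−1·1/8=31/8; d'=(-84−1·29/4)/(31/8)=-730/31
row 3: denom=4−1·8/31=116/31; d'=(30−1·-730/31)/(116/31)=415/29
row 4: denom=6−1·31/116=665/116; d'=(9−1·415/29)/(665/116)=-88/95
back: M4=-88/95
back: M3=415/29−31/116·-88/95=1383/95
back: M2=-730/31−8/31·1383/95=-2594/95
back: M1=29/4−1/8·-2594/95=1013/95
M: M0=0, M1=1013/95, M2=-2594/95, M3=1383/95, M4=-88/95, M5=0
seg 0: a=0, c=M0/2=0, d=(M1−M0)/(6·3)=1013/1710, b=Δ0−h0·(2M0+M1)/6=-3989/570
seg 1: a=-5, c=M1/2=1013/190, d=(M2−M1)/(6·1)=-3607/570, b=Δ1−h1·(2M1+M2)/6=2564/285
seg 2: a=3, c=M2/2=-1297/95, d=(M3−M2)/(6·1)=3977/570, b=Δ2−h2·(2M2+M3)/6=77/114
seg 3: a=-3, c=M3/2=1383/190, d=(M4−M3)/(6·1)=-1471/570, b=Δ3−h3·(2M3+M4)/6=-1624/285
seg 4: a=-4, c=M4/2=-44/95, d=(M5−M4)/(6·2)=22/285, b=Δ4−h4·(2M4+M5)/6=637/570
t_q=3/4 → seg 0, τ=3/4; S=0+-3989/570·τ+0·τ²+1013/1710·τ³=-12157/2432

  seg 0: a=0 b=-3989/570 c=0 d=1013/1710
  seg 1: a=-5 b=2564/285 c=1013/190 d=-3607/570
  seg 2: a=3 b=77/114 c=-1297/95 d=3977/570
  seg 3: a=-3 b=-1624/285 c=1383/190 d=-1471/570
  seg 4: a=-4 b=637/570 c=-44/95 d=22/285
S(3/4) = -12157/2432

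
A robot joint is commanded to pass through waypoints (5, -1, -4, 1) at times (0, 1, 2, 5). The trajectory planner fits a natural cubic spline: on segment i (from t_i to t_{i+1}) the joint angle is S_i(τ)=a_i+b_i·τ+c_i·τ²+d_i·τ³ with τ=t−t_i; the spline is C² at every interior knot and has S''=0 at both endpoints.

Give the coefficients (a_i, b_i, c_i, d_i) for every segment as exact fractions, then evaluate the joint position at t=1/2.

  seg 0: a=5 b=-616/93 c=0 d=58/93
  seg 1: a=-1 b=-442/93 c=58/31 d=-11/93
  seg 2: a=-4 b=-127/93 c=47/31 d=-47/279
S(1/2) = 219/124

Δ: Δ0=-6, Δ1=-3, Δ2=5/3
row 1: diag=4, rhs=18; c'=1/4, d'=9/2
row 2: denom=8−1·1/4=31/4; d'=(28−1·9/2)/(31/4)=94/31
back: M2=94/31
back: M1=9/2−1/4·94/31=116/31
M: M0=0, M1=116/31, M2=94/31, M3=0
seg 0: a=5, c=M0/2=0, d=(M1−M0)/(6·1)=58/93, b=Δ0−h0·(2M0+M1)/6=-616/93
seg 1: a=-1, c=M1/2=58/31, d=(M2−M1)/(6·1)=-11/93, b=Δ1−h1·(2M1+M2)/6=-442/93
seg 2: a=-4, c=M2/2=47/31, d=(M3−M2)/(6·3)=-47/279, b=Δ2−h2·(2M2+M3)/6=-127/93
t_q=1/2 → seg 0, τ=1/2; S=5+-616/93·τ+0·τ²+58/93·τ³=219/124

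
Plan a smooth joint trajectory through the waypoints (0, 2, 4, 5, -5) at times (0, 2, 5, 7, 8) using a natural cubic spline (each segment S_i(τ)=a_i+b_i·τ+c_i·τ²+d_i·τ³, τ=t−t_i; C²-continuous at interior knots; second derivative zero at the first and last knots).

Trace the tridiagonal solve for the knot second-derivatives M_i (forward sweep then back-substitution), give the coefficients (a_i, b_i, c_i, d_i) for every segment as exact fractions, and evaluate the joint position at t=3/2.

Δ: Δ0=1, Δ1=2/3, Δ2=1/2, Δ3=-10
row 1: diag=10, rhs=-2; c'=3/10, d'=-1/5
row 2: denom=10−3·3/10=91/10; d'=(-1−3·-1/5)/(91/10)=-4/91
row 3: denom=6−2·20/91=506/91; d'=(-63−2·-4/91)/(506/91)=-5725/506
back: M3=-5725/506
back: M2=-4/91−20/91·-5725/506=618/253
back: M1=-1/5−3/10·618/253=-236/253
M: M0=0, M1=-236/253, M2=618/253, M3=-5725/506, M4=0
seg 0: a=0, c=M0/2=0, d=(M1−M0)/(6·2)=-59/759, b=Δ0−h0·(2M0+M1)/6=995/759
seg 1: a=2, c=M1/2=-118/253, d=(M2−M1)/(6·3)=427/2277, b=Δ1−h1·(2M1+M2)/6=287/759
seg 2: a=4, c=M2/2=309/253, d=(M3−M2)/(6·2)=-6961/6072, b=Δ2−h2·(2M2+M3)/6=2006/759
seg 3: a=5, c=M3/2=-5725/1012, d=(M4−M3)/(6·1)=5725/3036, b=Δ3−h3·(2M3+M4)/6=-9455/1518
t_q=3/2 → seg 0, τ=3/2; S=0+995/759·τ+0·τ²+-59/759·τ³=3449/2024

  seg 0: a=0 b=995/759 c=0 d=-59/759
  seg 1: a=2 b=287/759 c=-118/253 d=427/2277
  seg 2: a=4 b=2006/759 c=309/253 d=-6961/6072
  seg 3: a=5 b=-9455/1518 c=-5725/1012 d=5725/3036
S(3/2) = 3449/2024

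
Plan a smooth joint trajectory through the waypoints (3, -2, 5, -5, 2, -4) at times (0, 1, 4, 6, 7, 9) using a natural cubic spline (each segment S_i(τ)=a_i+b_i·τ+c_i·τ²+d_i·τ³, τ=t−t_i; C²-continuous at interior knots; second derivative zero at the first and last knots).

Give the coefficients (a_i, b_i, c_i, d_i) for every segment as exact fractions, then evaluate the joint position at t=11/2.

Δ: Δ0=-5, Δ1=7/3, Δ2=-5, Δ3=7, Δ4=-3
row 1: diag=8, rhs=44; c'=3/8, d'=11/2
row 2: denom=10−3·3/8=71/8; d'=(-44−3·11/2)/(71/8)=-484/71
row 3: denom=6−2·16/71=394/71; d'=(72−2·-484/71)/(394/71)=3040/197
row 4: denom=6−1·71/394=2293/394; d'=(-60−1·3040/197)/(2293/394)=-29720/2293
back: M4=-29720/2293
back: M3=3040/197−71/394·-29720/2293=40740/2293
back: M2=-484/71−16/71·40740/2293=-24812/2293
back: M1=11/2−3/8·-24812/2293=21916/2293
M: M0=0, M1=21916/2293, M2=-24812/2293, M3=40740/2293, M4=-29720/2293, M5=0
seg 0: a=3, c=M0/2=0, d=(M1−M0)/(6·1)=10958/6879, b=Δ0−h0·(2M0+M1)/6=-45353/6879
seg 1: a=-2, c=M1/2=10958/2293, d=(M2−M1)/(6·3)=-2596/2293, b=Δ1−h1·(2M1+M2)/6=-12479/6879
seg 2: a=5, c=M2/2=-12406/2293, d=(M3−M2)/(6·2)=16388/6879, b=Δ2−h2·(2M2+M3)/6=-25511/6879
seg 3: a=-5, c=M3/2=20370/2293, d=(M4−M3)/(6·1)=-35230/6879, b=Δ3−h3·(2M3+M4)/6=22273/6879
seg 4: a=2, c=M4/2=-14860/2293, d=(M5−M4)/(6·2)=7430/6879, b=Δ4−h4·(2M4+M5)/6=38803/6879
t_q=11/2 → seg 2, τ=3/2; S=5+-25511/6879·τ+-12406/2293·τ²+16388/6879·τ³=-21535/4586

  seg 0: a=3 b=-45353/6879 c=0 d=10958/6879
  seg 1: a=-2 b=-12479/6879 c=10958/2293 d=-2596/2293
  seg 2: a=5 b=-25511/6879 c=-12406/2293 d=16388/6879
  seg 3: a=-5 b=22273/6879 c=20370/2293 d=-35230/6879
  seg 4: a=2 b=38803/6879 c=-14860/2293 d=7430/6879
S(11/2) = -21535/4586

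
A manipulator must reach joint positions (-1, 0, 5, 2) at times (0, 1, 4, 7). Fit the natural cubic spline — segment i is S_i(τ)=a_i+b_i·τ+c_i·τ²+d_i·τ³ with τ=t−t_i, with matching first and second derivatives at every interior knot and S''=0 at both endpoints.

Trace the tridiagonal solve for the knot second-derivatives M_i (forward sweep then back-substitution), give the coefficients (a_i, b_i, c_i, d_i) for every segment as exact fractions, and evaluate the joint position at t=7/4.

  seg 0: a=-1 b=71/87 c=0 d=16/87
  seg 1: a=0 b=119/87 c=16/29 d=-118/783
  seg 2: a=5 b=53/87 c=-70/87 d=70/783
S(7/4) = 1181/928

Δ: Δ0=1, Δ1=5/3, Δ2=-1
row 1: diag=8, rhs=4; c'=3/8, d'=1/2
row 2: denom=12−3·3/8=87/8; d'=(-16−3·1/2)/(87/8)=-140/87
back: M2=-140/87
back: M1=1/2−3/8·-140/87=32/29
M: M0=0, M1=32/29, M2=-140/87, M3=0
seg 0: a=-1, c=M0/2=0, d=(M1−M0)/(6·1)=16/87, b=Δ0−h0·(2M0+M1)/6=71/87
seg 1: a=0, c=M1/2=16/29, d=(M2−M1)/(6·3)=-118/783, b=Δ1−h1·(2M1+M2)/6=119/87
seg 2: a=5, c=M2/2=-70/87, d=(M3−M2)/(6·3)=70/783, b=Δ2−h2·(2M2+M3)/6=53/87
t_q=7/4 → seg 1, τ=3/4; S=0+119/87·τ+16/29·τ²+-118/783·τ³=1181/928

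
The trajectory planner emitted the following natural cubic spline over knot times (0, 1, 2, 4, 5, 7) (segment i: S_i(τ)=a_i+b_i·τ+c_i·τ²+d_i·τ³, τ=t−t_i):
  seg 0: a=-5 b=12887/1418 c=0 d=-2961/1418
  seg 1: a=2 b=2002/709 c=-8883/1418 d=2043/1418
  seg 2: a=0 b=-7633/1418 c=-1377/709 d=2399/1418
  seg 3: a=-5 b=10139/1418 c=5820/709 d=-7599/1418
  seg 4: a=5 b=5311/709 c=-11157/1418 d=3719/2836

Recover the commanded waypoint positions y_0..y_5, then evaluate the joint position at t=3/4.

y_0=-5 y_1=2 y_2=0 y_3=-5 y_4=5 y_5=-1
S(3/4) = 84869/90752

y_0 = S_0(0) = a_0 = -5
y_1 = S_1(0) = a_1 = 2
y_2 = S_2(0) = a_2 = 0
y_3 = S_3(0) = a_3 = -5
y_4 = S_4(0) = a_4 = 5
y_5 = S_4(2) = -1
t_q=3/4 is in segment 0 (τ=3/4); S_0(τ)=84869/90752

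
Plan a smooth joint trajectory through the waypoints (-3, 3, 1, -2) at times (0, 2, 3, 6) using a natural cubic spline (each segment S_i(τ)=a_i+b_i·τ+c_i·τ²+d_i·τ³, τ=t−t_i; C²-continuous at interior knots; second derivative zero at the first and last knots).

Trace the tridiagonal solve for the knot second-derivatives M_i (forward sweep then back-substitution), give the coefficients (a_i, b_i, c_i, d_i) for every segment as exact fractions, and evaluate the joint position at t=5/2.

Δ: Δ0=3, Δ1=-2, Δ2=-1
row 1: diag=6, rhs=-30; c'=1/6, d'=-5
row 2: denom=8−1·1/6=47/6; d'=(6−1·-5)/(47/6)=66/47
back: M2=66/47
back: M1=-5−1/6·66/47=-246/47
M: M0=0, M1=-246/47, M2=66/47, M3=0
seg 0: a=-3, c=M0/2=0, d=(M1−M0)/(6·2)=-41/94, b=Δ0−h0·(2M0+M1)/6=223/47
seg 1: a=3, c=M1/2=-123/47, d=(M2−M1)/(6·1)=52/47, b=Δ1−h1·(2M1+M2)/6=-23/47
seg 2: a=1, c=M2/2=33/47, d=(M3−M2)/(6·3)=-11/141, b=Δ2−h2·(2M2+M3)/6=-113/47
t_q=5/2 → seg 1, τ=1/2; S=3+-23/47·τ+-123/47·τ²+52/47·τ³=421/188

  seg 0: a=-3 b=223/47 c=0 d=-41/94
  seg 1: a=3 b=-23/47 c=-123/47 d=52/47
  seg 2: a=1 b=-113/47 c=33/47 d=-11/141
S(5/2) = 421/188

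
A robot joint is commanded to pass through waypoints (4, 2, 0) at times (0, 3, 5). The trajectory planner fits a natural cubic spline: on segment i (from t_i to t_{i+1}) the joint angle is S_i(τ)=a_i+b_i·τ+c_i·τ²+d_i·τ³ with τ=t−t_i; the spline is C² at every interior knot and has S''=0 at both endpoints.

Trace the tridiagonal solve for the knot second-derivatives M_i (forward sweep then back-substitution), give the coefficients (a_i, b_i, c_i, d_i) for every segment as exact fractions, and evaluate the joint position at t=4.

  seg 0: a=4 b=-17/30 c=0 d=-1/90
  seg 1: a=2 b=-13/15 c=-1/10 d=1/60
S(4) = 21/20

Δ: Δ0=-2/3, Δ1=-1
row 1: diag=10, rhs=-2; c'=1/5, d'=-1/5
back: M1=-1/5
M: M0=0, M1=-1/5, M2=0
seg 0: a=4, c=M0/2=0, d=(M1−M0)/(6·3)=-1/90, b=Δ0−h0·(2M0+M1)/6=-17/30
seg 1: a=2, c=M1/2=-1/10, d=(M2−M1)/(6·2)=1/60, b=Δ1−h1·(2M1+M2)/6=-13/15
t_q=4 → seg 1, τ=1; S=2+-13/15·τ+-1/10·τ²+1/60·τ³=21/20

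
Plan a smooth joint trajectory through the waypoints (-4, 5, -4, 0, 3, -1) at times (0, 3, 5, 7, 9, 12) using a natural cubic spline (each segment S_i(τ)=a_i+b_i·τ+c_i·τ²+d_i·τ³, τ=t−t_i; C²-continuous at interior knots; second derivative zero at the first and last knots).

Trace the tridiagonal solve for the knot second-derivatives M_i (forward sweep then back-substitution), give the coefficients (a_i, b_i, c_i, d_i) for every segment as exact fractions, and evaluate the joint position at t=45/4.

Δ: Δ0=3, Δ1=-9/2, Δ2=2, Δ3=3/2, Δ4=-4/3
row 1: diag=10, rhs=-45; c'=1/5, d'=-9/2
row 2: denom=8−2·1/5=38/5; d'=(39−2·-9/2)/(38/5)=120/19
row 3: denom=8−2·5/19=142/19; d'=(-3−2·120/19)/(142/19)=-297/142
row 4: denom=10−2·19/71=672/71; d'=(-17−2·-297/142)/(672/71)=-65/48
back: M4=-65/48
back: M3=-297/142−19/71·-65/48=-83/48
back: M2=120/19−5/19·-83/48=325/48
back: M1=-9/2−1/5·325/48=-281/48
M: M0=0, M1=-281/48, M2=325/48, M3=-83/48, M4=-65/48, M5=0
seg 0: a=-4, c=M0/2=0, d=(M1−M0)/(6·3)=-281/864, b=Δ0−h0·(2M0+M1)/6=569/96
seg 1: a=5, c=M1/2=-281/96, d=(M2−M1)/(6·2)=101/96, b=Δ1−h1·(2M1+M2)/6=-137/48
seg 2: a=-4, c=M2/2=325/96, d=(M3−M2)/(6·2)=-17/24, b=Δ2−h2·(2M2+M3)/6=-31/16
seg 3: a=0, c=M3/2=-83/96, d=(M4−M3)/(6·2)=1/32, b=Δ3−h3·(2M3+M4)/6=149/48
seg 4: a=3, c=M4/2=-65/96, d=(M5−M4)/(6·3)=65/864, b=Δ4−h4·(2M4+M5)/6=1/48
t_q=45/4 → seg 4, τ=9/4; S=3+1/48·τ+-65/96·τ²+65/864·τ³=975/2048

  seg 0: a=-4 b=569/96 c=0 d=-281/864
  seg 1: a=5 b=-137/48 c=-281/96 d=101/96
  seg 2: a=-4 b=-31/16 c=325/96 d=-17/24
  seg 3: a=0 b=149/48 c=-83/96 d=1/32
  seg 4: a=3 b=1/48 c=-65/96 d=65/864
S(45/4) = 975/2048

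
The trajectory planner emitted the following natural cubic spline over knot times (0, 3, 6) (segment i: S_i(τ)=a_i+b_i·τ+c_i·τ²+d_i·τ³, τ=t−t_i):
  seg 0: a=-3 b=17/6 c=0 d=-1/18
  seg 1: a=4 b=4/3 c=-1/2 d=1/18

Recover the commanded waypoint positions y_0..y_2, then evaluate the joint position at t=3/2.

y_0 = S_0(0) = a_0 = -3
y_1 = S_1(0) = a_1 = 4
y_2 = S_1(3) = 5
t_q=3/2 is in segment 0 (τ=3/2); S_0(τ)=17/16

y_0=-3 y_1=4 y_2=5
S(3/2) = 17/16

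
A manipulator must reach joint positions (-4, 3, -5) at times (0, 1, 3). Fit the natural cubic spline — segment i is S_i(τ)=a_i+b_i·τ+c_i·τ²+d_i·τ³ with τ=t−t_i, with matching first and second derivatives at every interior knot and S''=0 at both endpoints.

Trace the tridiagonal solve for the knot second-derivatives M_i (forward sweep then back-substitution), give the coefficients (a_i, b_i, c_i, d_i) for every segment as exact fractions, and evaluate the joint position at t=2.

Δ: Δ0=7, Δ1=-4
row 1: diag=6, rhs=-66; c'=1/3, d'=-11
back: M1=-11
M: M0=0, M1=-11, M2=0
seg 0: a=-4, c=M0/2=0, d=(M1−M0)/(6·1)=-11/6, b=Δ0−h0·(2M0+M1)/6=53/6
seg 1: a=3, c=M1/2=-11/2, d=(M2−M1)/(6·2)=11/12, b=Δ1−h1·(2M1+M2)/6=10/3
t_q=2 → seg 1, τ=1; S=3+10/3·τ+-11/2·τ²+11/12·τ³=7/4

  seg 0: a=-4 b=53/6 c=0 d=-11/6
  seg 1: a=3 b=10/3 c=-11/2 d=11/12
S(2) = 7/4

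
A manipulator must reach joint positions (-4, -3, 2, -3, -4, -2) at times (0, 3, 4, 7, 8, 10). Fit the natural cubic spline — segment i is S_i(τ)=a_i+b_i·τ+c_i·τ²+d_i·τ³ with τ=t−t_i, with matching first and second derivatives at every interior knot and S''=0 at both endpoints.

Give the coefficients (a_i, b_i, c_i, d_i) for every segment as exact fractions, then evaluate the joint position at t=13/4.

Δ: Δ0=1/3, Δ1=5, Δ2=-5/3, Δ3=-1, Δ4=1
row 1: diag=8, rhs=28; c'=1/8, d'=7/2
row 2: denom=8−1·1/8=63/8; d'=(-40−1·7/2)/(63/8)=-116/21
row 3: denom=8−3·8/21=48/7; d'=(4−3·-116/21)/(48/7)=3
row 4: denom=6−1·7/48=281/48; d'=(12−1·3)/(281/48)=432/281
back: M4=432/281
back: M3=3−7/48·432/281=780/281
back: M2=-116/21−8/21·780/281=-5548/843
back: M1=7/2−1/8·-5548/843=3644/843
M: M0=0, M1=3644/843, M2=-5548/843, M3=780/281, M4=432/281, M5=0
seg 0: a=-4, c=M0/2=0, d=(M1−M0)/(6·3)=1822/7587, b=Δ0−h0·(2M0+M1)/6=-1541/843
seg 1: a=-3, c=M1/2=1822/843, d=(M2−M1)/(6·1)=-1532/843, b=Δ1−h1·(2M1+M2)/6=3925/843
seg 2: a=2, c=M2/2=-2774/843, d=(M3−M2)/(6·3)=3944/7587, b=Δ2−h2·(2M2+M3)/6=991/281
seg 3: a=-3, c=M3/2=390/281, d=(M4−M3)/(6·1)=-58/281, b=Δ3−h3·(2M3+M4)/6=-613/281
seg 4: a=-4, c=M4/2=216/281, d=(M5−M4)/(6·2)=-36/281, b=Δ4−h4·(2M4+M5)/6=-7/281
t_q=13/4 → seg 1, τ=1/4; S=-3+3925/843·τ+1822/843·τ²+-1532/843·τ³=-7775/4496

  seg 0: a=-4 b=-1541/843 c=0 d=1822/7587
  seg 1: a=-3 b=3925/843 c=1822/843 d=-1532/843
  seg 2: a=2 b=991/281 c=-2774/843 d=3944/7587
  seg 3: a=-3 b=-613/281 c=390/281 d=-58/281
  seg 4: a=-4 b=-7/281 c=216/281 d=-36/281
S(13/4) = -7775/4496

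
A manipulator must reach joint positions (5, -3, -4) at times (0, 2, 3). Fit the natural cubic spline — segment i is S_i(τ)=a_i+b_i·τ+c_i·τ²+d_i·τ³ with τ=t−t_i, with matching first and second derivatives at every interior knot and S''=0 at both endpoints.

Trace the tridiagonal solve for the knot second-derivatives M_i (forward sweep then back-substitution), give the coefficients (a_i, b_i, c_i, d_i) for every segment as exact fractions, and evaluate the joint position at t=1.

Δ: Δ0=-4, Δ1=-1
row 1: diag=6, rhs=18; c'=1/6, d'=3
back: M1=3
M: M0=0, M1=3, M2=0
seg 0: a=5, c=M0/2=0, d=(M1−M0)/(6·2)=1/4, b=Δ0−h0·(2M0+M1)/6=-5
seg 1: a=-3, c=M1/2=3/2, d=(M2−M1)/(6·1)=-1/2, b=Δ1−h1·(2M1+M2)/6=-2
t_q=1 → seg 0, τ=1; S=5+-5·τ+0·τ²+1/4·τ³=1/4

  seg 0: a=5 b=-5 c=0 d=1/4
  seg 1: a=-3 b=-2 c=3/2 d=-1/2
S(1) = 1/4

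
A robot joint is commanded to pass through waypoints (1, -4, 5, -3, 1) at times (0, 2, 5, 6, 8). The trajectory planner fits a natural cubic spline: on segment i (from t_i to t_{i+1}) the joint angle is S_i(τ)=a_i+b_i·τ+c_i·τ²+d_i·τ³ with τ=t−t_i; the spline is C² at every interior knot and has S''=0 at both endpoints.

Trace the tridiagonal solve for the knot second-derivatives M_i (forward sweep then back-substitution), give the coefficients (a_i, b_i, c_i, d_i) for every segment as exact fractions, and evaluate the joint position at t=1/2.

  seg 0: a=1 b=-2013/416 c=0 d=973/1664
  seg 1: a=-4 b=453/208 c=2919/832 d=-69/64
  seg 2: a=5 b=-4893/832 c=-2577/416 d=3391/832
  seg 3: a=-3 b=-1257/208 c=5019/832 d=-1673/1664
S(1/2) = -17923/13312

Δ: Δ0=-5/2, Δ1=3, Δ2=-8, Δ3=2
row 1: diag=10, rhs=33; c'=3/10, d'=33/10
row 2: denom=8−3·3/10=71/10; d'=(-66−3·33/10)/(71/10)=-759/71
row 3: denom=6−1·10/71=416/71; d'=(60−1·-759/71)/(416/71)=5019/416
back: M3=5019/416
back: M2=-759/71−10/71·5019/416=-2577/208
back: M1=33/10−3/10·-2577/208=2919/416
M: M0=0, M1=2919/416, M2=-2577/208, M3=5019/416, M4=0
seg 0: a=1, c=M0/2=0, d=(M1−M0)/(6·2)=973/1664, b=Δ0−h0·(2M0+M1)/6=-2013/416
seg 1: a=-4, c=M1/2=2919/832, d=(M2−M1)/(6·3)=-69/64, b=Δ1−h1·(2M1+M2)/6=453/208
seg 2: a=5, c=M2/2=-2577/416, d=(M3−M2)/(6·1)=3391/832, b=Δ2−h2·(2M2+M3)/6=-4893/832
seg 3: a=-3, c=M3/2=5019/832, d=(M4−M3)/(6·2)=-1673/1664, b=Δ3−h3·(2M3+M4)/6=-1257/208
t_q=1/2 → seg 0, τ=1/2; S=1+-2013/416·τ+0·τ²+973/1664·τ³=-17923/13312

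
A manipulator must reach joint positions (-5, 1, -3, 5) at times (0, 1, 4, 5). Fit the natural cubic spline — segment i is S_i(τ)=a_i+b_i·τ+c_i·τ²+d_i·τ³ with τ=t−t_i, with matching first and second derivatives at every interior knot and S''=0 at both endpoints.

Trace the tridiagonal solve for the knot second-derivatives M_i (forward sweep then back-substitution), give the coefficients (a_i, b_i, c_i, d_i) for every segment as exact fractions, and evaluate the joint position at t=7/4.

  seg 0: a=-5 b=250/33 c=0 d=-52/33
  seg 1: a=1 b=94/33 c=-52/11 d=10/9
  seg 2: a=-3 b=148/33 c=58/11 d=-58/33
S(7/4) = 333/352

Δ: Δ0=6, Δ1=-4/3, Δ2=8
row 1: diag=8, rhs=-44; c'=3/8, d'=-11/2
row 2: denom=8−3·3/8=55/8; d'=(56−3·-11/2)/(55/8)=116/11
back: M2=116/11
back: M1=-11/2−3/8·116/11=-104/11
M: M0=0, M1=-104/11, M2=116/11, M3=0
seg 0: a=-5, c=M0/2=0, d=(M1−M0)/(6·1)=-52/33, b=Δ0−h0·(2M0+M1)/6=250/33
seg 1: a=1, c=M1/2=-52/11, d=(M2−M1)/(6·3)=10/9, b=Δ1−h1·(2M1+M2)/6=94/33
seg 2: a=-3, c=M2/2=58/11, d=(M3−M2)/(6·1)=-58/33, b=Δ2−h2·(2M2+M3)/6=148/33
t_q=7/4 → seg 1, τ=3/4; S=1+94/33·τ+-52/11·τ²+10/9·τ³=333/352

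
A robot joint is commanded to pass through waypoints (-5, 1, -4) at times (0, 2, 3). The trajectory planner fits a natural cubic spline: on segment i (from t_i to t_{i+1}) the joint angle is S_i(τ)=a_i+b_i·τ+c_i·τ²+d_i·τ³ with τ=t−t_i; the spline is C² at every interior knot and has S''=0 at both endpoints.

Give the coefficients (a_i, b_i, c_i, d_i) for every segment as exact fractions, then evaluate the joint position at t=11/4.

Δ: Δ0=3, Δ1=-5
row 1: diag=6, rhs=-48; c'=1/6, d'=-8
back: M1=-8
M: M0=0, M1=-8, M2=0
seg 0: a=-5, c=M0/2=0, d=(M1−M0)/(6·2)=-2/3, b=Δ0−h0·(2M0+M1)/6=17/3
seg 1: a=1, c=M1/2=-4, d=(M2−M1)/(6·1)=4/3, b=Δ1−h1·(2M1+M2)/6=-7/3
t_q=11/4 → seg 1, τ=3/4; S=1+-7/3·τ+-4·τ²+4/3·τ³=-39/16

  seg 0: a=-5 b=17/3 c=0 d=-2/3
  seg 1: a=1 b=-7/3 c=-4 d=4/3
S(11/4) = -39/16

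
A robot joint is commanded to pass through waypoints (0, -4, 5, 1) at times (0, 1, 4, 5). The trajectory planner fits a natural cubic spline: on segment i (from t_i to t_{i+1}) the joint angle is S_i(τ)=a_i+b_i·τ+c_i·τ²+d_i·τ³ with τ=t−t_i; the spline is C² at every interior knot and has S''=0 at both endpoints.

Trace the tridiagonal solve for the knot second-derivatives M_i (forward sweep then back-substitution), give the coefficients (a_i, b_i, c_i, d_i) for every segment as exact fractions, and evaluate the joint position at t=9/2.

  seg 0: a=0 b=-27/5 c=0 d=7/5
  seg 1: a=-4 b=-6/5 c=21/5 d=-14/15
  seg 2: a=5 b=-6/5 c=-21/5 d=7/5
S(9/2) = 141/40

Δ: Δ0=-4, Δ1=3, Δ2=-4
row 1: diag=8, rhs=42; c'=3/8, d'=21/4
row 2: denom=8−3·3/8=55/8; d'=(-42−3·21/4)/(55/8)=-42/5
back: M2=-42/5
back: M1=21/4−3/8·-42/5=42/5
M: M0=0, M1=42/5, M2=-42/5, M3=0
seg 0: a=0, c=M0/2=0, d=(M1−M0)/(6·1)=7/5, b=Δ0−h0·(2M0+M1)/6=-27/5
seg 1: a=-4, c=M1/2=21/5, d=(M2−M1)/(6·3)=-14/15, b=Δ1−h1·(2M1+M2)/6=-6/5
seg 2: a=5, c=M2/2=-21/5, d=(M3−M2)/(6·1)=7/5, b=Δ2−h2·(2M2+M3)/6=-6/5
t_q=9/2 → seg 2, τ=1/2; S=5+-6/5·τ+-21/5·τ²+7/5·τ³=141/40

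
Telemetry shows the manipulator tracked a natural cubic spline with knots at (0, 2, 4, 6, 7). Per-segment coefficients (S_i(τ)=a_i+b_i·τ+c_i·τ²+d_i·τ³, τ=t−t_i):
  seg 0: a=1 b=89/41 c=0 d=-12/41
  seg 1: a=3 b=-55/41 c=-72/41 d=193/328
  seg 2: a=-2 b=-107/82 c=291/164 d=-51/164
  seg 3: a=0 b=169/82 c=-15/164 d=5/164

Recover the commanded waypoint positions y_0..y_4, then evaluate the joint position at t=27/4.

y_0=1 y_1=3 y_2=-2 y_3=0 y_4=2
S(27/4) = 15819/10496

y_0 = S_0(0) = a_0 = 1
y_1 = S_1(0) = a_1 = 3
y_2 = S_2(0) = a_2 = -2
y_3 = S_3(0) = a_3 = 0
y_4 = S_3(1) = 2
t_q=27/4 is in segment 3 (τ=3/4); S_3(τ)=15819/10496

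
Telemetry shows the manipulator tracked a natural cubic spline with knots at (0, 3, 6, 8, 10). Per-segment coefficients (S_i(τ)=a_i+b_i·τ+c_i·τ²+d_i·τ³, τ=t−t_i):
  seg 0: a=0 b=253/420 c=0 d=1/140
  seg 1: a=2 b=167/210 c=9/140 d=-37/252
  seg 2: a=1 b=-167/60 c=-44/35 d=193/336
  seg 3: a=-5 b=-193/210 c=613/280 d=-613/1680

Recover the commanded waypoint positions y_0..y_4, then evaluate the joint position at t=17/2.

y_0=0 y_1=2 y_2=1 y_3=-5 y_4=-1
S(17/2) = -3173/640

y_0 = S_0(0) = a_0 = 0
y_1 = S_1(0) = a_1 = 2
y_2 = S_2(0) = a_2 = 1
y_3 = S_3(0) = a_3 = -5
y_4 = S_3(2) = -1
t_q=17/2 is in segment 3 (τ=1/2); S_3(τ)=-3173/640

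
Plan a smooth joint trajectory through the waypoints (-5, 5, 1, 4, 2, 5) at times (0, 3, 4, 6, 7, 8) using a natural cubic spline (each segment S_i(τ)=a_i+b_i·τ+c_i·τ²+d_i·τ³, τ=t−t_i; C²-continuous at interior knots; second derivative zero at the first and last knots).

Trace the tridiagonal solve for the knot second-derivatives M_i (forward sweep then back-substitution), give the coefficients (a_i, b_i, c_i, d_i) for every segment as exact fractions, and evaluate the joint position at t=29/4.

  seg 0: a=-5 b=38125/5718 c=0 d=-6355/17154
  seg 1: a=5 b=-9535/2859 c=-6355/1906 d=15263/5718
  seg 2: a=1 b=-11411/5718 c=4454/953 d=-8365/5718
  seg 3: a=4 b=-4895/5718 c=-3911/953 d=16925/5718
  seg 4: a=2 b=-526/2859 c=9103/1906 d=-9103/5718
S(29/4) = 271735/121984

Δ: Δ0=10/3, Δ1=-4, Δ2=3/2, Δ3=-2, Δ4=3
row 1: diag=8, rhs=-44; c'=1/8, d'=-11/2
row 2: denom=6−1·1/8=47/8; d'=(33−1·-11/2)/(47/8)=308/47
row 3: denom=6−2·16/47=250/47; d'=(-21−2·308/47)/(250/47)=-1603/250
row 4: denom=4−1·47/250=953/250; d'=(30−1·-1603/250)/(953/250)=9103/953
back: M4=9103/953
back: M3=-1603/250−47/250·9103/953=-7822/953
back: M2=308/47−16/47·-7822/953=8908/953
back: M1=-11/2−1/8·8908/953=-6355/953
M: M0=0, M1=-6355/953, M2=8908/953, M3=-7822/953, M4=9103/953, M5=0
seg 0: a=-5, c=M0/2=0, d=(M1−M0)/(6·3)=-6355/17154, b=Δ0−h0·(2M0+M1)/6=38125/5718
seg 1: a=5, c=M1/2=-6355/1906, d=(M2−M1)/(6·1)=15263/5718, b=Δ1−h1·(2M1+M2)/6=-9535/2859
seg 2: a=1, c=M2/2=4454/953, d=(M3−M2)/(6·2)=-8365/5718, b=Δ2−h2·(2M2+M3)/6=-11411/5718
seg 3: a=4, c=M3/2=-3911/953, d=(M4−M3)/(6·1)=16925/5718, b=Δ3−h3·(2M3+M4)/6=-4895/5718
seg 4: a=2, c=M4/2=9103/1906, d=(M5−M4)/(6·1)=-9103/5718, b=Δ4−h4·(2M4+M5)/6=-526/2859
t_q=29/4 → seg 4, τ=1/4; S=2+-526/2859·τ+9103/1906·τ²+-9103/5718·τ³=271735/121984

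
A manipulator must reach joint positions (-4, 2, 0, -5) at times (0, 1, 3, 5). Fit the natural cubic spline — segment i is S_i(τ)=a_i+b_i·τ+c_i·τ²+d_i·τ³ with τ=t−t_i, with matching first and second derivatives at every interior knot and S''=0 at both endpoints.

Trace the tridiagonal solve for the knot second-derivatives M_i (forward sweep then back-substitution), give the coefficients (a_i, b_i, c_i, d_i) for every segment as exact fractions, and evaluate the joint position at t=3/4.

  seg 0: a=-4 b=317/44 c=0 d=-53/44
  seg 1: a=2 b=79/22 c=-159/44 d=29/44
  seg 2: a=0 b=-65/22 c=15/44 d=-5/88
S(3/4) = 2521/2816

Δ: Δ0=6, Δ1=-1, Δ2=-5/2
row 1: diag=6, rhs=-42; c'=1/3, d'=-7
row 2: denom=8−2·1/3=22/3; d'=(-9−2·-7)/(22/3)=15/22
back: M2=15/22
back: M1=-7−1/3·15/22=-159/22
M: M0=0, M1=-159/22, M2=15/22, M3=0
seg 0: a=-4, c=M0/2=0, d=(M1−M0)/(6·1)=-53/44, b=Δ0−h0·(2M0+M1)/6=317/44
seg 1: a=2, c=M1/2=-159/44, d=(M2−M1)/(6·2)=29/44, b=Δ1−h1·(2M1+M2)/6=79/22
seg 2: a=0, c=M2/2=15/44, d=(M3−M2)/(6·2)=-5/88, b=Δ2−h2·(2M2+M3)/6=-65/22
t_q=3/4 → seg 0, τ=3/4; S=-4+317/44·τ+0·τ²+-53/44·τ³=2521/2816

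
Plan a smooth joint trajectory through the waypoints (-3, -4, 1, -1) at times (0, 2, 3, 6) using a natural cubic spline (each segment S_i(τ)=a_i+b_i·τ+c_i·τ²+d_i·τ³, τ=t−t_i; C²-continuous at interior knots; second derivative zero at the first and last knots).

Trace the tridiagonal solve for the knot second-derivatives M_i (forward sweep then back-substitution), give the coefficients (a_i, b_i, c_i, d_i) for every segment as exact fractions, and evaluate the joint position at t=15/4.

Δ: Δ0=-1/2, Δ1=5, Δ2=-2/3
row 1: diag=6, rhs=33; c'=1/6, d'=11/2
row 2: denom=8−1·1/6=47/6; d'=(-34−1·11/2)/(47/6)=-237/47
back: M2=-237/47
back: M1=11/2−1/6·-237/47=298/47
M: M0=0, M1=298/47, M2=-237/47, M3=0
seg 0: a=-3, c=M0/2=0, d=(M1−M0)/(6·2)=149/282, b=Δ0−h0·(2M0+M1)/6=-737/282
seg 1: a=-4, c=M1/2=149/47, d=(M2−M1)/(6·1)=-535/282, b=Δ1−h1·(2M1+M2)/6=1051/282
seg 2: a=1, c=M2/2=-237/94, d=(M3−M2)/(6·3)=79/282, b=Δ2−h2·(2M2+M3)/6=617/141
t_q=15/4 → seg 2, τ=3/4; S=1+617/141·τ+-237/94·τ²+79/282·τ³=17939/6016

  seg 0: a=-3 b=-737/282 c=0 d=149/282
  seg 1: a=-4 b=1051/282 c=149/47 d=-535/282
  seg 2: a=1 b=617/141 c=-237/94 d=79/282
S(15/4) = 17939/6016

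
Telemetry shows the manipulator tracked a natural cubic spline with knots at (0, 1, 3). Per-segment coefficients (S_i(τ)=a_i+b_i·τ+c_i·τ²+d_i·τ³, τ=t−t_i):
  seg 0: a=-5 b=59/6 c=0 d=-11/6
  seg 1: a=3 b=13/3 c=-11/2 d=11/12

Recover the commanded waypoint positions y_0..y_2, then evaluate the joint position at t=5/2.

y_0 = S_0(0) = a_0 = -5
y_1 = S_1(0) = a_1 = 3
y_2 = S_1(2) = -3
t_q=5/2 is in segment 1 (τ=3/2); S_1(τ)=7/32

y_0=-5 y_1=3 y_2=-3
S(5/2) = 7/32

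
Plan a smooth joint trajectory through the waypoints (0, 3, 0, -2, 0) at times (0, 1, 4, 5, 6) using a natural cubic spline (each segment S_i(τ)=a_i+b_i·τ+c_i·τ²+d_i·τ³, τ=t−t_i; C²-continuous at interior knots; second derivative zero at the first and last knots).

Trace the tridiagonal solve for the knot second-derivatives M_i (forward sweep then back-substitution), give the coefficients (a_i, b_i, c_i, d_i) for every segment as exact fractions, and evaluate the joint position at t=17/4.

Δ: Δ0=3, Δ1=-1, Δ2=-2, Δ3=2
row 1: diag=8, rhs=-24; c'=3/8, d'=-3
row 2: denom=8−3·3/8=55/8; d'=(-6−3·-3)/(55/8)=24/55
row 3: denom=4−1·8/55=212/55; d'=(24−1·24/55)/(212/55)=324/53
back: M3=324/53
back: M2=24/55−8/55·324/53=-24/53
back: M1=-3−3/8·-24/53=-150/53
M: M0=0, M1=-150/53, M2=-24/53, M3=324/53, M4=0
seg 0: a=0, c=M0/2=0, d=(M1−M0)/(6·1)=-25/53, b=Δ0−h0·(2M0+M1)/6=184/53
seg 1: a=3, c=M1/2=-75/53, d=(M2−M1)/(6·3)=7/53, b=Δ1−h1·(2M1+M2)/6=109/53
seg 2: a=0, c=M2/2=-12/53, d=(M3−M2)/(6·1)=58/53, b=Δ2−h2·(2M2+M3)/6=-152/53
seg 3: a=-2, c=M3/2=162/53, d=(M4−M3)/(6·1)=-54/53, b=Δ3−h3·(2M3+M4)/6=-2/53
t_q=17/4 → seg 2, τ=1/4; S=0+-152/53·τ+-12/53·τ²+58/53·τ³=-1211/1696

  seg 0: a=0 b=184/53 c=0 d=-25/53
  seg 1: a=3 b=109/53 c=-75/53 d=7/53
  seg 2: a=0 b=-152/53 c=-12/53 d=58/53
  seg 3: a=-2 b=-2/53 c=162/53 d=-54/53
S(17/4) = -1211/1696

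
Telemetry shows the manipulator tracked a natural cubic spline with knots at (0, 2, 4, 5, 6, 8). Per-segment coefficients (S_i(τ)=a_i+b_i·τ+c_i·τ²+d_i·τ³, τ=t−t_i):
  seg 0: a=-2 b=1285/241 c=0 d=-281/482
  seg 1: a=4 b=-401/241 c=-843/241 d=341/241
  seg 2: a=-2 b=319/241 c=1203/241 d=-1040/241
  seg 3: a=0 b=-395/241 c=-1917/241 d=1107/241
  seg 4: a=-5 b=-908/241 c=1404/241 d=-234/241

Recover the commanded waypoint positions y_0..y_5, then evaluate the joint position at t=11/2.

y_0 = S_0(0) = a_0 = -2
y_1 = S_1(0) = a_1 = 4
y_2 = S_2(0) = a_2 = -2
y_3 = S_3(0) = a_3 = 0
y_4 = S_4(0) = a_4 = -5
y_5 = S_4(2) = 3
t_q=11/2 is in segment 3 (τ=1/2); S_3(τ)=-4307/1928

y_0=-2 y_1=4 y_2=-2 y_3=0 y_4=-5 y_5=3
S(11/2) = -4307/1928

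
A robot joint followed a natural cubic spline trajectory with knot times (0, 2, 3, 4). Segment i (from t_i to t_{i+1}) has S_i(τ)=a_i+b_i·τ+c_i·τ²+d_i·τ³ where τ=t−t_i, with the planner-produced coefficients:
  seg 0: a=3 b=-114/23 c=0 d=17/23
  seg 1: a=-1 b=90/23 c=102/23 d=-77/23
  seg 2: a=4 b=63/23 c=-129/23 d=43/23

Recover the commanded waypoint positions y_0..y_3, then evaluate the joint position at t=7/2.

y_0=3 y_1=-1 y_2=4 y_3=3
S(7/2) = 773/184

y_0 = S_0(0) = a_0 = 3
y_1 = S_1(0) = a_1 = -1
y_2 = S_2(0) = a_2 = 4
y_3 = S_2(1) = 3
t_q=7/2 is in segment 2 (τ=1/2); S_2(τ)=773/184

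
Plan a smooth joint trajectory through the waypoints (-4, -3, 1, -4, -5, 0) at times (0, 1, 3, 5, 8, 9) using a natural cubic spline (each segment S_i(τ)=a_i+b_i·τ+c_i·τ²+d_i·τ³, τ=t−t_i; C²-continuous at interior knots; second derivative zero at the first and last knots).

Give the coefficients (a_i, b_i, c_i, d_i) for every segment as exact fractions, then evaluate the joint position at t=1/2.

  seg 0: a=-4 b=5255/8796 c=0 d=3541/8796
  seg 1: a=-3 b=7939/4398 c=3541/2932 d=-4883/8796
  seg 2: a=1 b=-113/4398 c=-6225/2932 d=7793/17592
  seg 3: a=-4 b=-7042/2199 c=392/733 d=103/733
  seg 4: a=-5 b=8357/2199 c=1319/733 d=-1319/2199
S(1/2) = -85637/23456

Δ: Δ0=1, Δ1=2, Δ2=-5/2, Δ3=-1/3, Δ4=5
row 1: diag=6, rhs=6; c'=1/3, d'=1
row 2: denom=8−2·1/3=22/3; d'=(-27−2·1)/(22/3)=-87/22
row 3: denom=10−2·3/11=104/11; d'=(13−2·-87/22)/(104/11)=115/52
row 4: denom=8−3·33/104=733/104; d'=(32−3·115/52)/(733/104)=2638/733
back: M4=2638/733
back: M3=115/52−33/104·2638/733=784/733
back: M2=-87/22−3/11·784/733=-6225/1466
back: M1=1−1/3·-6225/1466=3541/1466
M: M0=0, M1=3541/1466, M2=-6225/1466, M3=784/733, M4=2638/733, M5=0
seg 0: a=-4, c=M0/2=0, d=(M1−M0)/(6·1)=3541/8796, b=Δ0−h0·(2M0+M1)/6=5255/8796
seg 1: a=-3, c=M1/2=3541/2932, d=(M2−M1)/(6·2)=-4883/8796, b=Δ1−h1·(2M1+M2)/6=7939/4398
seg 2: a=1, c=M2/2=-6225/2932, d=(M3−M2)/(6·2)=7793/17592, b=Δ2−h2·(2M2+M3)/6=-113/4398
seg 3: a=-4, c=M3/2=392/733, d=(M4−M3)/(6·3)=103/733, b=Δ3−h3·(2M3+M4)/6=-7042/2199
seg 4: a=-5, c=M4/2=1319/733, d=(M5−M4)/(6·1)=-1319/2199, b=Δ4−h4·(2M4+M5)/6=8357/2199
t_q=1/2 → seg 0, τ=1/2; S=-4+5255/8796·τ+0·τ²+3541/8796·τ³=-85637/23456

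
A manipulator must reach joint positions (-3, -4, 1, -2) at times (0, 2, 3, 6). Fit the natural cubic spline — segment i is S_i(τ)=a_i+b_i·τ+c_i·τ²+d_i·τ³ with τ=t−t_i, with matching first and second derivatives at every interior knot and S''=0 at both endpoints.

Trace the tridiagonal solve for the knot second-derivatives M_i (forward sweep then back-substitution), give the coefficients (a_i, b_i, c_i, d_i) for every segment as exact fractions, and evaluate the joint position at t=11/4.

  seg 0: a=-3 b=-247/94 c=0 d=25/47
  seg 1: a=-4 b=353/94 c=150/47 d=-183/94
  seg 2: a=1 b=202/47 c=-249/94 d=83/282
S(11/4) = -1261/6016

Δ: Δ0=-1/2, Δ1=5, Δ2=-1
row 1: diag=6, rhs=33; c'=1/6, d'=11/2
row 2: denom=8−1·1/6=47/6; d'=(-36−1·11/2)/(47/6)=-249/47
back: M2=-249/47
back: M1=11/2−1/6·-249/47=300/47
M: M0=0, M1=300/47, M2=-249/47, M3=0
seg 0: a=-3, c=M0/2=0, d=(M1−M0)/(6·2)=25/47, b=Δ0−h0·(2M0+M1)/6=-247/94
seg 1: a=-4, c=M1/2=150/47, d=(M2−M1)/(6·1)=-183/94, b=Δ1−h1·(2M1+M2)/6=353/94
seg 2: a=1, c=M2/2=-249/94, d=(M3−M2)/(6·3)=83/282, b=Δ2−h2·(2M2+M3)/6=202/47
t_q=11/4 → seg 1, τ=3/4; S=-4+353/94·τ+150/47·τ²+-183/94·τ³=-1261/6016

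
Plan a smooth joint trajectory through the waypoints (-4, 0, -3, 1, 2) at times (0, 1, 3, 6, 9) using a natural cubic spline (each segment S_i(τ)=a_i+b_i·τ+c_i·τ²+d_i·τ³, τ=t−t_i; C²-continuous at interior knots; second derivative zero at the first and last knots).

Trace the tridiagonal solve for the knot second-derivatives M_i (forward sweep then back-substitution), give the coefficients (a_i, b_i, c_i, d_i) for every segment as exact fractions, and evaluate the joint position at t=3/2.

Δ: Δ0=4, Δ1=-3/2, Δ2=4/3, Δ3=1/3
row 1: diag=6, rhs=-33; c'=1/3, d'=-11/2
row 2: denom=10−2·1/3=28/3; d'=(17−2·-11/2)/(28/3)=3
row 3: denom=12−3·9/28=309/28; d'=(-6−3·3)/(309/28)=-140/103
back: M3=-140/103
back: M2=3−9/28·-140/103=354/103
back: M1=-11/2−1/3·354/103=-1369/206
M: M0=0, M1=-1369/206, M2=354/103, M3=-140/103, M4=0
seg 0: a=-4, c=M0/2=0, d=(M1−M0)/(6·1)=-1369/1236, b=Δ0−h0·(2M0+M1)/6=6313/1236
seg 1: a=0, c=M1/2=-1369/412, d=(M2−M1)/(6·2)=2077/2472, b=Δ1−h1·(2M1+M2)/6=1103/618
seg 2: a=-3, c=M2/2=177/103, d=(M3−M2)/(6·3)=-247/927, b=Δ2−h2·(2M2+M3)/6=-440/309
seg 3: a=1, c=M3/2=-70/103, d=(M4−M3)/(6·3)=70/927, b=Δ3−h3·(2M3+M4)/6=523/309
t_q=3/2 → seg 1, τ=1/2; S=0+1103/618·τ+-1369/412·τ²+2077/2472·τ³=1099/6592

  seg 0: a=-4 b=6313/1236 c=0 d=-1369/1236
  seg 1: a=0 b=1103/618 c=-1369/412 d=2077/2472
  seg 2: a=-3 b=-440/309 c=177/103 d=-247/927
  seg 3: a=1 b=523/309 c=-70/103 d=70/927
S(3/2) = 1099/6592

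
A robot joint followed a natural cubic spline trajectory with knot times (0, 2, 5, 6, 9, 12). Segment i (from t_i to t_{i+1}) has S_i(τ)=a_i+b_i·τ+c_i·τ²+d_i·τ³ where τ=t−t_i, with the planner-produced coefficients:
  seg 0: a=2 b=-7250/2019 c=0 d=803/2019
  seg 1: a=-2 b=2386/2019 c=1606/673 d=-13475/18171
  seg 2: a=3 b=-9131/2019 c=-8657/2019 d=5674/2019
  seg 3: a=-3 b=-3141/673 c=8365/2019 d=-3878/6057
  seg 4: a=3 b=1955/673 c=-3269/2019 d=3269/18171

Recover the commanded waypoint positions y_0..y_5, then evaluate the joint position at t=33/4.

y_0=2 y_1=-2 y_2=3 y_3=-3 y_4=3 y_5=2
S(33/4) = 3891/21536

y_0 = S_0(0) = a_0 = 2
y_1 = S_1(0) = a_1 = -2
y_2 = S_2(0) = a_2 = 3
y_3 = S_3(0) = a_3 = -3
y_4 = S_4(0) = a_4 = 3
y_5 = S_4(3) = 2
t_q=33/4 is in segment 3 (τ=9/4); S_3(τ)=3891/21536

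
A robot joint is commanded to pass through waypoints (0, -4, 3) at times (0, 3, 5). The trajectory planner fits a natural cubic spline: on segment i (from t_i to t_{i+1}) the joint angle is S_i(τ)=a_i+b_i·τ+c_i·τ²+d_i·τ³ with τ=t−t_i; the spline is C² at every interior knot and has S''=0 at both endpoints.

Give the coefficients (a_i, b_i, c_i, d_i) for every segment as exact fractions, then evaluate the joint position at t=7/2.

Δ: Δ0=-4/3, Δ1=7/2
row 1: diag=10, rhs=29; c'=1/5, d'=29/10
back: M1=29/10
M: M0=0, M1=29/10, M2=0
seg 0: a=0, c=M0/2=0, d=(M1−M0)/(6·3)=29/180, b=Δ0−h0·(2M0+M1)/6=-167/60
seg 1: a=-4, c=M1/2=29/20, d=(M2−M1)/(6·2)=-29/120, b=Δ1−h1·(2M1+M2)/6=47/30
t_q=7/2 → seg 1, τ=1/2; S=-4+47/30·τ+29/20·τ²+-29/120·τ³=-923/320

  seg 0: a=0 b=-167/60 c=0 d=29/180
  seg 1: a=-4 b=47/30 c=29/20 d=-29/120
S(7/2) = -923/320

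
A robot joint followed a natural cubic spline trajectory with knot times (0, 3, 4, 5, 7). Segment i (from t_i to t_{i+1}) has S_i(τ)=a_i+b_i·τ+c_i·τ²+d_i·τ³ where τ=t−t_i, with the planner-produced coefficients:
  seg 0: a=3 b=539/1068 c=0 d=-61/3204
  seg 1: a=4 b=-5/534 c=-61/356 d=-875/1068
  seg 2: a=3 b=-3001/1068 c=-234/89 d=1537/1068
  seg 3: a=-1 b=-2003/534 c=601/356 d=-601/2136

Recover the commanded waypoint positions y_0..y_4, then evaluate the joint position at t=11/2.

y_0=3 y_1=4 y_2=3 y_3=-1 y_4=-4
S(11/2) = -14175/5696

y_0 = S_0(0) = a_0 = 3
y_1 = S_1(0) = a_1 = 4
y_2 = S_2(0) = a_2 = 3
y_3 = S_3(0) = a_3 = -1
y_4 = S_3(2) = -4
t_q=11/2 is in segment 3 (τ=1/2); S_3(τ)=-14175/5696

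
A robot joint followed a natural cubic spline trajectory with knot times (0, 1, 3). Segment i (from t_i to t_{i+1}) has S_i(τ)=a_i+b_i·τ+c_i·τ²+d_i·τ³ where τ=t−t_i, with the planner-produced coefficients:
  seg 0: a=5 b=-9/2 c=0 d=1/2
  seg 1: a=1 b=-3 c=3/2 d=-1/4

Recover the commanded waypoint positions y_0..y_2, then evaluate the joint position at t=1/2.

y_0=5 y_1=1 y_2=-1
S(1/2) = 45/16

y_0 = S_0(0) = a_0 = 5
y_1 = S_1(0) = a_1 = 1
y_2 = S_1(2) = -1
t_q=1/2 is in segment 0 (τ=1/2); S_0(τ)=45/16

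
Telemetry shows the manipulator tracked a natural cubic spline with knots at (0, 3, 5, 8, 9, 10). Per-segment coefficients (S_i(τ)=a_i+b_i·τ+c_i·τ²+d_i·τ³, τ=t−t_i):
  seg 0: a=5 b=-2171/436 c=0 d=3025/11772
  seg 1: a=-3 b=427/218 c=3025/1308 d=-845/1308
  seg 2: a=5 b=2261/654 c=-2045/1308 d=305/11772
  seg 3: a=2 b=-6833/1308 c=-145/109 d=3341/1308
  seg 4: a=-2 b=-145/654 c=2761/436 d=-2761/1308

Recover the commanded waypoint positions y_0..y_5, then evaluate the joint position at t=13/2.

y_0=5 y_1=-3 y_2=5 y_3=2 y_4=-2 y_5=2
S(13/2) = 23563/3488

y_0 = S_0(0) = a_0 = 5
y_1 = S_1(0) = a_1 = -3
y_2 = S_2(0) = a_2 = 5
y_3 = S_3(0) = a_3 = 2
y_4 = S_4(0) = a_4 = -2
y_5 = S_4(1) = 2
t_q=13/2 is in segment 2 (τ=3/2); S_2(τ)=23563/3488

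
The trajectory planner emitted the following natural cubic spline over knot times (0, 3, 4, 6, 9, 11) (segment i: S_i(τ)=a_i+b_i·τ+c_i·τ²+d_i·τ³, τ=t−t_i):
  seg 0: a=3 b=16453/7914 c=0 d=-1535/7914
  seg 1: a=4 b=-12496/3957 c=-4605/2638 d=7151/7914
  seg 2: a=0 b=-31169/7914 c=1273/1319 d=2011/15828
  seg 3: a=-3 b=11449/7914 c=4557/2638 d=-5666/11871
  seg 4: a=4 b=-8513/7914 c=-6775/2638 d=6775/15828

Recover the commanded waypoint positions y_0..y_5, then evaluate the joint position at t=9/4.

y_0=3 y_1=4 y_2=0 y_3=-3 y_4=4 y_5=-5
S(9/4) = 923235/168832

y_0 = S_0(0) = a_0 = 3
y_1 = S_1(0) = a_1 = 4
y_2 = S_2(0) = a_2 = 0
y_3 = S_3(0) = a_3 = -3
y_4 = S_4(0) = a_4 = 4
y_5 = S_4(2) = -5
t_q=9/4 is in segment 0 (τ=9/4); S_0(τ)=923235/168832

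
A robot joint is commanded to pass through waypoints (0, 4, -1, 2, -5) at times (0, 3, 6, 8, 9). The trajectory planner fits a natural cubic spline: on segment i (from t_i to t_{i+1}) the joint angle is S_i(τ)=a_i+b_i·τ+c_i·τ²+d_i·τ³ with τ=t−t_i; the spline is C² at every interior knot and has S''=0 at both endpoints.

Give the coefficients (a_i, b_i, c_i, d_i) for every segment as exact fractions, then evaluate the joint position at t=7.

Δ: Δ0=4/3, Δ1=-5/3, Δ2=3/2, Δ3=-7
row 1: diag=12, rhs=-18; c'=1/4, d'=-3/2
row 2: denom=10−3·1/4=37/4; d'=(19−3·-3/2)/(37/4)=94/37
row 3: denom=6−2·8/37=206/37; d'=(-51−2·94/37)/(206/37)=-2075/206
back: M3=-2075/206
back: M2=94/37−8/37·-2075/206=486/103
back: M1=-3/2−1/4·486/103=-276/103
M: M0=0, M1=-276/103, M2=486/103, M3=-2075/206, M4=0
seg 0: a=0, c=M0/2=0, d=(M1−M0)/(6·3)=-46/309, b=Δ0−h0·(2M0+M1)/6=826/309
seg 1: a=4, c=M1/2=-138/103, d=(M2−M1)/(6·3)=127/309, b=Δ1−h1·(2M1+M2)/6=-416/309
seg 2: a=-1, c=M2/2=243/103, d=(M3−M2)/(6·2)=-3047/2472, b=Δ2−h2·(2M2+M3)/6=529/309
seg 3: a=2, c=M3/2=-2075/412, d=(M4−M3)/(6·1)=2075/1236, b=Δ3−h3·(2M3+M4)/6=-2251/618
t_q=7 → seg 2, τ=1; S=-1+529/309·τ+243/103·τ²+-3047/2472·τ³=1515/824

  seg 0: a=0 b=826/309 c=0 d=-46/309
  seg 1: a=4 b=-416/309 c=-138/103 d=127/309
  seg 2: a=-1 b=529/309 c=243/103 d=-3047/2472
  seg 3: a=2 b=-2251/618 c=-2075/412 d=2075/1236
S(7) = 1515/824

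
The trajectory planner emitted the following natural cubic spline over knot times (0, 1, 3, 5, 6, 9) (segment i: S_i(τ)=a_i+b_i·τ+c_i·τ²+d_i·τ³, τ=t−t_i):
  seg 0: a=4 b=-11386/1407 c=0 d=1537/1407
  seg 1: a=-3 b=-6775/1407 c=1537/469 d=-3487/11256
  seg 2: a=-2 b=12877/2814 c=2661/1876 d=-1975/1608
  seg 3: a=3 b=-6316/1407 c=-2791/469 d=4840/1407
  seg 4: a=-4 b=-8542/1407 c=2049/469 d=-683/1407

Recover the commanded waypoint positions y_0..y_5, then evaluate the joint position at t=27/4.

y_0 = S_0(0) = a_0 = 4
y_1 = S_1(0) = a_1 = -3
y_2 = S_2(0) = a_2 = -2
y_3 = S_3(0) = a_3 = 3
y_4 = S_4(0) = a_4 = -4
y_5 = S_4(3) = 4
t_q=27/4 is in segment 4 (τ=3/4); S_4(τ)=-27017/4288

y_0=4 y_1=-3 y_2=-2 y_3=3 y_4=-4 y_5=4
S(27/4) = -27017/4288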